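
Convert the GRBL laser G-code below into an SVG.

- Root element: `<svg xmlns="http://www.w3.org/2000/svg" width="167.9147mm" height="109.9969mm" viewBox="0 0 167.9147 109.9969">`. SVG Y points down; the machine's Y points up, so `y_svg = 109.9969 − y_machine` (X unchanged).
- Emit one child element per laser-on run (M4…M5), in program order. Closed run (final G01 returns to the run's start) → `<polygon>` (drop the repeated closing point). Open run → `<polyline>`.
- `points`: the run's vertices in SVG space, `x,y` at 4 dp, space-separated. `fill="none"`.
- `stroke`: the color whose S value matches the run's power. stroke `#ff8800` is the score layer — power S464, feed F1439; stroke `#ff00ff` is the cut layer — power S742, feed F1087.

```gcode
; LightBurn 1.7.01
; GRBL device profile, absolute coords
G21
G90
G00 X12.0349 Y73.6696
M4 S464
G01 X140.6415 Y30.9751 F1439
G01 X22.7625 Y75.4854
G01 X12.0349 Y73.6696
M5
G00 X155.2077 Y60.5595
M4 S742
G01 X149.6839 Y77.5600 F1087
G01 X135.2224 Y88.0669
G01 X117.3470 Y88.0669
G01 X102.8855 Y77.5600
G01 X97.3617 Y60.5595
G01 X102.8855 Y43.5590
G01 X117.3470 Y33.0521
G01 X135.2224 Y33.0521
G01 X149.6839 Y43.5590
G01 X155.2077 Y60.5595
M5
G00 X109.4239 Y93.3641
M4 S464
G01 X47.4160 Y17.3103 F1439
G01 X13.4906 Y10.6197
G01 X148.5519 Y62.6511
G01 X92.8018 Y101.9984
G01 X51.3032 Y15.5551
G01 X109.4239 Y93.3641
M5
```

Each laser-on run becomes one SVG element. Flip Y back into SVG space with y_svg = 109.9969 − y_machine.

Run 1: power S464 maps to stroke `#ff8800` (score). The run returns to its start, so emit a `<polygon>` with points (Y-flipped): 12.0349,36.3273 140.6415,79.0218 22.7625,34.5115.

Run 2: S742 ⇒ cut layer `#ff00ff`. The run returns to its start, so emit a `<polygon>` with points (Y-flipped): 155.2077,49.4374 149.6839,32.4369 135.2224,21.9300 117.3470,21.9300 102.8855,32.4369 97.3617,49.4374 102.8855,66.4379 117.3470,76.9448 135.2224,76.9448 149.6839,66.4379.

Run 3: S464 ⇒ score layer `#ff8800`. The run returns to its start, so emit a `<polygon>` with points (Y-flipped): 109.4239,16.6328 47.4160,92.6866 13.4906,99.3772 148.5519,47.3458 92.8018,7.9985 51.3032,94.4418.

<svg xmlns="http://www.w3.org/2000/svg" width="167.9147mm" height="109.9969mm" viewBox="0 0 167.9147 109.9969">
  <polygon points="12.0349,36.3273 140.6415,79.0218 22.7625,34.5115" fill="none" stroke="#ff8800"/>
  <polygon points="155.2077,49.4374 149.6839,32.4369 135.2224,21.9300 117.3470,21.9300 102.8855,32.4369 97.3617,49.4374 102.8855,66.4379 117.3470,76.9448 135.2224,76.9448 149.6839,66.4379" fill="none" stroke="#ff00ff"/>
  <polygon points="109.4239,16.6328 47.4160,92.6866 13.4906,99.3772 148.5519,47.3458 92.8018,7.9985 51.3032,94.4418" fill="none" stroke="#ff8800"/>
</svg>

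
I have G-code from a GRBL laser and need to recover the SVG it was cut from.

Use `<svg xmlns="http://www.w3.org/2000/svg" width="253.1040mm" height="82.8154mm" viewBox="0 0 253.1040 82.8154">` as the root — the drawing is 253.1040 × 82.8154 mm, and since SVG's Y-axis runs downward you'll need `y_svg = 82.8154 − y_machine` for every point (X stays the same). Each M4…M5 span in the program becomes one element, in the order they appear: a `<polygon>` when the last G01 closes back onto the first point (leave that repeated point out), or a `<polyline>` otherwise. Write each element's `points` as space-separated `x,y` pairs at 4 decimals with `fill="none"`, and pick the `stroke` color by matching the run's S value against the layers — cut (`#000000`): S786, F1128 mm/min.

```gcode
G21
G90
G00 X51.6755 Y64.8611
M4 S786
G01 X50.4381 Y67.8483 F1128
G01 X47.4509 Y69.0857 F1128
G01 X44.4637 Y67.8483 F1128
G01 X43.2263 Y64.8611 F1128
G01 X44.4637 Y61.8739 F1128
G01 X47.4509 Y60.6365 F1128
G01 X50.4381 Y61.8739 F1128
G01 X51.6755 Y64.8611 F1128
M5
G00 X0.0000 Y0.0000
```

y_svg = 82.8154 − y_m. Every run uses S786, so all elements get stroke `#000000` (cut).

[1] closed run; points: 51.6755,17.9543 50.4381,14.9671 47.4509,13.7297 44.4637,14.9671 43.2263,17.9543 44.4637,20.9415 47.4509,22.1789 50.4381,20.9415

<svg xmlns="http://www.w3.org/2000/svg" width="253.1040mm" height="82.8154mm" viewBox="0 0 253.1040 82.8154">
  <polygon points="51.6755,17.9543 50.4381,14.9671 47.4509,13.7297 44.4637,14.9671 43.2263,17.9543 44.4637,20.9415 47.4509,22.1789 50.4381,20.9415" fill="none" stroke="#000000"/>
</svg>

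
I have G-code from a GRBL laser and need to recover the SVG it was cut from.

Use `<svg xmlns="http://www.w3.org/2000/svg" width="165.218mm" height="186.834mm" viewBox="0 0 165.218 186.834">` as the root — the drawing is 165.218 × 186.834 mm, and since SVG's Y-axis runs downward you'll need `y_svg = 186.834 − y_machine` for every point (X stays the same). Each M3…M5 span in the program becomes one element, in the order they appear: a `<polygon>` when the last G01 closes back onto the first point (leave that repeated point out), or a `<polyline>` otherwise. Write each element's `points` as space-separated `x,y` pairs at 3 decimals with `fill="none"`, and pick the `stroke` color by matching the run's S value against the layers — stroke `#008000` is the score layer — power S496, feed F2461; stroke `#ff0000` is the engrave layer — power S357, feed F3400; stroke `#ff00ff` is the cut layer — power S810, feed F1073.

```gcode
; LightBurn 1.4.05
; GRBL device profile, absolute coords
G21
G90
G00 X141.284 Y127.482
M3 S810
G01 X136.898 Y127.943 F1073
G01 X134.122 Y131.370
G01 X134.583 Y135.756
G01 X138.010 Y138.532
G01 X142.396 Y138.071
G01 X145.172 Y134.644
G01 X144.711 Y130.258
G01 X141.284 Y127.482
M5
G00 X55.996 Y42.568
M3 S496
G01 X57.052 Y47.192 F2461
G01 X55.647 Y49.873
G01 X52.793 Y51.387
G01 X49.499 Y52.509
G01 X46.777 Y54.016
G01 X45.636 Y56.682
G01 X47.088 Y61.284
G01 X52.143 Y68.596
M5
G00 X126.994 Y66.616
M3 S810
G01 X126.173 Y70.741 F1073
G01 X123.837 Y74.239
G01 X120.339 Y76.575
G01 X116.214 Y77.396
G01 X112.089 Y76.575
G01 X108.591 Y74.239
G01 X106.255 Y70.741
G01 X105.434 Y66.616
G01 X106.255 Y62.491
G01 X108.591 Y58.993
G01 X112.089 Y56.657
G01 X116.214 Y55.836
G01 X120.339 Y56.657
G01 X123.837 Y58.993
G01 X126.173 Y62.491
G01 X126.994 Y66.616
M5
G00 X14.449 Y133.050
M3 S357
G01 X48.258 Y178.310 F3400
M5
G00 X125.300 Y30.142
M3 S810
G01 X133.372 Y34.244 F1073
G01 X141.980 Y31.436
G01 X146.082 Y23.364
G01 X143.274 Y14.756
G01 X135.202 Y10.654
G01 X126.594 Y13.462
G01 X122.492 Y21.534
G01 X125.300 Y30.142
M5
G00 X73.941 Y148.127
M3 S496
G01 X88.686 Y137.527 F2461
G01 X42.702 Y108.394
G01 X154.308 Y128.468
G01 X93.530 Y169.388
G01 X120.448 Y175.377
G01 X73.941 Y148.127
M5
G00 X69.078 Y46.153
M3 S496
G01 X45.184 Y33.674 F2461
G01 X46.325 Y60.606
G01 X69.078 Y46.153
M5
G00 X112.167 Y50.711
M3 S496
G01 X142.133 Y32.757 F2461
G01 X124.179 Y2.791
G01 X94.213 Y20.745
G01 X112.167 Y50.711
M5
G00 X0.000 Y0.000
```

<svg xmlns="http://www.w3.org/2000/svg" width="165.218mm" height="186.834mm" viewBox="0 0 165.218 186.834">
  <polygon points="141.284,59.352 136.898,58.891 134.122,55.464 134.583,51.078 138.010,48.302 142.396,48.763 145.172,52.190 144.711,56.576" fill="none" stroke="#ff00ff"/>
  <polyline points="55.996,144.266 57.052,139.642 55.647,136.961 52.793,135.447 49.499,134.325 46.777,132.818 45.636,130.152 47.088,125.550 52.143,118.238" fill="none" stroke="#008000"/>
  <polygon points="126.994,120.218 126.173,116.093 123.837,112.595 120.339,110.259 116.214,109.438 112.089,110.259 108.591,112.595 106.255,116.093 105.434,120.218 106.255,124.343 108.591,127.841 112.089,130.177 116.214,130.998 120.339,130.177 123.837,127.841 126.173,124.343" fill="none" stroke="#ff00ff"/>
  <polyline points="14.449,53.784 48.258,8.524" fill="none" stroke="#ff0000"/>
  <polygon points="125.300,156.692 133.372,152.590 141.980,155.398 146.082,163.470 143.274,172.078 135.202,176.180 126.594,173.372 122.492,165.300" fill="none" stroke="#ff00ff"/>
  <polygon points="73.941,38.707 88.686,49.307 42.702,78.440 154.308,58.366 93.530,17.446 120.448,11.457" fill="none" stroke="#008000"/>
  <polygon points="69.078,140.681 45.184,153.160 46.325,126.228" fill="none" stroke="#008000"/>
  <polygon points="112.167,136.123 142.133,154.077 124.179,184.043 94.213,166.089" fill="none" stroke="#008000"/>
</svg>

Each laser-on run becomes one SVG element. Flip Y back into SVG space with y_svg = 186.834 − y_machine.

Run 1: the run's S810 means `#ff00ff` (cut). The run returns to its start, so emit a `<polygon>` with points (Y-flipped): 141.284,59.352 136.898,58.891 134.122,55.464 134.583,51.078 138.010,48.302 142.396,48.763 145.172,52.190 144.711,56.576.

Run 2: power S496 maps to stroke `#008000` (score). The run is open, so emit a `<polyline>` with points (Y-flipped): 55.996,144.266 57.052,139.642 55.647,136.961 52.793,135.447 49.499,134.325 46.777,132.818 45.636,130.152 47.088,125.550 52.143,118.238.

Run 3: S810 ⇒ cut layer `#ff00ff`. The run returns to its start, so emit a `<polygon>` with points (Y-flipped): 126.994,120.218 126.173,116.093 123.837,112.595 120.339,110.259 116.214,109.438 112.089,110.259 108.591,112.595 106.255,116.093 105.434,120.218 106.255,124.343 108.591,127.841 112.089,130.177 116.214,130.998 120.339,130.177 123.837,127.841 126.173,124.343.

Run 4: power S357 maps to stroke `#ff0000` (engrave). The run is open, so emit a `<polyline>` with points (Y-flipped): 14.449,53.784 48.258,8.524.

Run 5: S810 ⇒ cut layer `#ff00ff`. The run returns to its start, so emit a `<polygon>` with points (Y-flipped): 125.300,156.692 133.372,152.590 141.980,155.398 146.082,163.470 143.274,172.078 135.202,176.180 126.594,173.372 122.492,165.300.

Run 6: power S496 maps to stroke `#008000` (score). The run returns to its start, so emit a `<polygon>` with points (Y-flipped): 73.941,38.707 88.686,49.307 42.702,78.440 154.308,58.366 93.530,17.446 120.448,11.457.

Run 7: power S496 maps to stroke `#008000` (score). The run returns to its start, so emit a `<polygon>` with points (Y-flipped): 69.078,140.681 45.184,153.160 46.325,126.228.

Run 8: S496 ⇒ score layer `#008000`. The run returns to its start, so emit a `<polygon>` with points (Y-flipped): 112.167,136.123 142.133,154.077 124.179,184.043 94.213,166.089.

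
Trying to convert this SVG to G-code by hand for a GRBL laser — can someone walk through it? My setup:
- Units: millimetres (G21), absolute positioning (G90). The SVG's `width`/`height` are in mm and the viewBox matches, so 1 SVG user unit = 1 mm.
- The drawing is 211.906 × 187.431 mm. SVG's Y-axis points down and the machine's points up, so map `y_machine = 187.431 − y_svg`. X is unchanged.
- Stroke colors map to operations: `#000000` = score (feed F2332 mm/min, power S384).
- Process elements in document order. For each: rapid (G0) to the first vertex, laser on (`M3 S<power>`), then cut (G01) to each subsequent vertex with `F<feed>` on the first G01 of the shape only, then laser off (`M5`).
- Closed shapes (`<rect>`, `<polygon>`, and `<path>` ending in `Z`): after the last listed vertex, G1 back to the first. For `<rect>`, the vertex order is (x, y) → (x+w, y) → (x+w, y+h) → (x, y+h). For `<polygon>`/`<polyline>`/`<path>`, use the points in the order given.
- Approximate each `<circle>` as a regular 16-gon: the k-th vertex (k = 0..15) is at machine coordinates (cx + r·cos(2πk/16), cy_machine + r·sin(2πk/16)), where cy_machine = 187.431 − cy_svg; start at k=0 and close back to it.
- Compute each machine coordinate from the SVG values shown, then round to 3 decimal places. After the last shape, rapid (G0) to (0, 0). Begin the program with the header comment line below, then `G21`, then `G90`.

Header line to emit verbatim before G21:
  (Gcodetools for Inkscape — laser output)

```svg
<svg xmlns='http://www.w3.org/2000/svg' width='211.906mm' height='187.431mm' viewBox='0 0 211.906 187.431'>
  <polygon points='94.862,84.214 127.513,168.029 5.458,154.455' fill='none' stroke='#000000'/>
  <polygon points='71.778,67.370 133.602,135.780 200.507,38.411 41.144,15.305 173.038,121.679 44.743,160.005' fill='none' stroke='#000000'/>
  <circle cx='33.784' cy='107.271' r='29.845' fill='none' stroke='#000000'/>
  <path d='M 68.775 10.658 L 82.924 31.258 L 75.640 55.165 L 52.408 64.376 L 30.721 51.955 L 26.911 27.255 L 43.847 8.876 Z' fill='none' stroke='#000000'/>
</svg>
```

Since the viewBox matches the mm dimensions, user units are millimetres directly. The only transform is the Y-flip y_m = 187.431 − y_svg.

Shape 1 is a closed polygon drawn with `<polygon>`. Its stroke #000000 means score at S384, F2332. After flipping Y the toolpath is (94.862,103.217) → (127.513,19.402) → (5.458,32.976) → (94.862,103.217), returning to the start.

Shape 2 is a closed polygon drawn with `<polygon>`. Its stroke #000000 means score at S384, F2332. After flipping Y the toolpath is (71.778,120.061) → (133.602,51.651) → (200.507,149.020) → (41.144,172.126) → (173.038,65.752) → (44.743,27.426) → (71.778,120.061), returning to the start.

Shape 3 is a circle drawn with `<circle>`. Its stroke #000000 means score at S384, F2332. After flipping Y the toolpath is (63.629,80.160) → (61.357,91.581) → (54.888,101.264) → (45.205,107.733) → (33.784,110.005) → (22.363,107.733) → (12.680,101.264) → (6.211,91.581) → (3.939,80.160) → (6.211,68.739) → (12.680,59.056) → (22.363,52.587) → (33.784,50.315) → (45.205,52.587) → (54.888,59.056) → (61.357,68.739) → (63.629,80.160), returning to the start.

Shape 4 is a regular polygon drawn with `<path>`. Its stroke #000000 means score at S384, F2332. After flipping Y the toolpath is (68.775,176.773) → (82.924,156.173) → (75.640,132.266) → (52.408,123.055) → (30.721,135.476) → (26.911,160.176) → (43.847,178.555) → (68.775,176.773), returning to the start.

(Gcodetools for Inkscape — laser output)
G21
G90
G0 X94.862 Y103.217
M3 S384
G01 X127.513 Y19.402 F2332
G01 X5.458 Y32.976
G01 X94.862 Y103.217
M5
G0 X71.778 Y120.061
M3 S384
G01 X133.602 Y51.651 F2332
G01 X200.507 Y149.020
G01 X41.144 Y172.126
G01 X173.038 Y65.752
G01 X44.743 Y27.426
G01 X71.778 Y120.061
M5
G0 X63.629 Y80.160
M3 S384
G01 X61.357 Y91.581 F2332
G01 X54.888 Y101.264
G01 X45.205 Y107.733
G01 X33.784 Y110.005
G01 X22.363 Y107.733
G01 X12.680 Y101.264
G01 X6.211 Y91.581
G01 X3.939 Y80.160
G01 X6.211 Y68.739
G01 X12.680 Y59.056
G01 X22.363 Y52.587
G01 X33.784 Y50.315
G01 X45.205 Y52.587
G01 X54.888 Y59.056
G01 X61.357 Y68.739
G01 X63.629 Y80.160
M5
G0 X68.775 Y176.773
M3 S384
G01 X82.924 Y156.173 F2332
G01 X75.640 Y132.266
G01 X52.408 Y123.055
G01 X30.721 Y135.476
G01 X26.911 Y160.176
G01 X43.847 Y178.555
G01 X68.775 Y176.773
M5
G0 X0.000 Y0.000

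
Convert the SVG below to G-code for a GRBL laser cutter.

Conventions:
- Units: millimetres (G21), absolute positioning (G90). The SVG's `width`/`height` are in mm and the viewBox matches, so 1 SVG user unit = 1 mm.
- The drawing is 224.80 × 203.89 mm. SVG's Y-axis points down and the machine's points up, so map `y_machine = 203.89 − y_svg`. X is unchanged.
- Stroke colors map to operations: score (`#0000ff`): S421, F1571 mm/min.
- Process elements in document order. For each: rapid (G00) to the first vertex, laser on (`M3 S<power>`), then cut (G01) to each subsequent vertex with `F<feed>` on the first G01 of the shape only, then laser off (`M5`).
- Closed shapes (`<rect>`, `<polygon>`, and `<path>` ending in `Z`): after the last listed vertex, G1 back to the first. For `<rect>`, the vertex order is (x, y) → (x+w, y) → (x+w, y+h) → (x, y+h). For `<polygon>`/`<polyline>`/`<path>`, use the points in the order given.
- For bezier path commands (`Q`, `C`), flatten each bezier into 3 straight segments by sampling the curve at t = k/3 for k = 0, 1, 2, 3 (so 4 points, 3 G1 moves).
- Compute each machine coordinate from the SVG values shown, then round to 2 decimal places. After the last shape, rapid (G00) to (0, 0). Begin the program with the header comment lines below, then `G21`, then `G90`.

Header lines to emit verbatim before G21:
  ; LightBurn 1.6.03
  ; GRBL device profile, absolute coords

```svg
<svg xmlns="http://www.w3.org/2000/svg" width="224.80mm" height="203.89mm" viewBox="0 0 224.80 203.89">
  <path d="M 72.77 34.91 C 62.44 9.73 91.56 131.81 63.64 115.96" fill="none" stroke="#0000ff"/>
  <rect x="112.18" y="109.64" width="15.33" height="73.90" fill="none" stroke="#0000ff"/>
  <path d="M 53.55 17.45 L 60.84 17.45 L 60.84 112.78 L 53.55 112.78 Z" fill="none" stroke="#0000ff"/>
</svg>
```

1 u = 1 mm; y_m = 203.89 − y.

[1] `<path>` cubic bezier, #0000ff→score S421 F1571: (72.77,168.98) → (72.02,155.64) → (76.12,107.49) → (63.64,87.93)

[2] `<rect>` rectangle, #0000ff→score S421 F1571: (112.18,94.25) → (127.51,94.25) → (127.51,20.35) → (112.18,20.35) → (112.18,94.25) (closed)

[3] `<path>` rectangle, #0000ff→score S421 F1571: (53.55,186.44) → (60.84,186.44) → (60.84,91.11) → (53.55,91.11) → (53.55,186.44) (closed)

; LightBurn 1.6.03
; GRBL device profile, absolute coords
G21
G90
G00 X72.77 Y168.98
M3 S421
G01 X72.02 Y155.64 F1571
G01 X76.12 Y107.49
G01 X63.64 Y87.93
M5
G00 X112.18 Y94.25
M3 S421
G01 X127.51 Y94.25 F1571
G01 X127.51 Y20.35
G01 X112.18 Y20.35
G01 X112.18 Y94.25
M5
G00 X53.55 Y186.44
M3 S421
G01 X60.84 Y186.44 F1571
G01 X60.84 Y91.11
G01 X53.55 Y91.11
G01 X53.55 Y186.44
M5
G00 X0.00 Y0.00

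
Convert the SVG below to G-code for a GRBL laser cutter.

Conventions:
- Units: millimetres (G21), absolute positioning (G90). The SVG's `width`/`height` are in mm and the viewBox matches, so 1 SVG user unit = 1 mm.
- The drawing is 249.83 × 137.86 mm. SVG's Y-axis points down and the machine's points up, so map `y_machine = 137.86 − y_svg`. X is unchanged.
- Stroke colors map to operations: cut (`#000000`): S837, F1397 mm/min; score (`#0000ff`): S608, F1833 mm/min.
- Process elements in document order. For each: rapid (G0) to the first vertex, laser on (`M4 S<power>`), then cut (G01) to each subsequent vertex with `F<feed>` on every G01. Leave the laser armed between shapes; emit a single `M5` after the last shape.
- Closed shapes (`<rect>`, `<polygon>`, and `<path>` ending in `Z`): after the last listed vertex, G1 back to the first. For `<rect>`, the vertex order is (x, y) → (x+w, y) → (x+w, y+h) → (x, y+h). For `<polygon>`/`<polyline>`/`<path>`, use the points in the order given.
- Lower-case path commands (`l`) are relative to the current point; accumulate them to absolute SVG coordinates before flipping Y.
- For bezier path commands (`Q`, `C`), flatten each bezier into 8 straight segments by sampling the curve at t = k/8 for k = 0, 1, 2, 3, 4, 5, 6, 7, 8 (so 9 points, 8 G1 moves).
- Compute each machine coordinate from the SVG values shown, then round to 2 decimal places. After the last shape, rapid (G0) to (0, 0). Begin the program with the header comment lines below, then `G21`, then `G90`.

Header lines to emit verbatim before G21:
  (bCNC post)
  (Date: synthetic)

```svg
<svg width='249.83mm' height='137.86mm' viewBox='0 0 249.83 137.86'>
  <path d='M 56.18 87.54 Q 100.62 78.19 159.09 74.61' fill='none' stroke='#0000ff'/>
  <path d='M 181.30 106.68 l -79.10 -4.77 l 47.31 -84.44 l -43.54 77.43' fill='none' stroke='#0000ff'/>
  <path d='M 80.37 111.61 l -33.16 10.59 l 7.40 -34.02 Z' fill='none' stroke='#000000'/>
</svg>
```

(bCNC post)
(Date: synthetic)
G21
G90
G0 X56.18 Y50.32
M4 S608
G01 X67.51 Y52.57 F1833
G01 X79.28 Y54.63 F1833
G01 X91.48 Y56.52 F1833
G01 X104.13 Y58.23 F1833
G01 X117.21 Y59.75 F1833
G01 X130.73 Y61.10 F1833
G01 X144.69 Y62.26 F1833
G01 X159.09 Y63.25 F1833
G0 X181.30 Y31.18
M4 S608
G01 X102.20 Y35.95 F1833
G01 X149.51 Y120.39 F1833
G01 X105.97 Y42.96 F1833
G0 X80.37 Y26.25
M4 S837
G01 X47.21 Y15.66 F1397
G01 X54.61 Y49.68 F1397
G01 X80.37 Y26.25 F1397
M5
G0 X0.00 Y0.00

Since the viewBox matches the mm dimensions, user units are millimetres directly. The only transform is the Y-flip y_m = 137.86 − y_svg.

Shape 1 is a quadratic bezier drawn with `<path>`. Its stroke #0000ff means score at S608, F1833. After flipping Y the toolpath is (56.18,50.32) → (67.51,52.57) → (79.28,54.63) → (91.48,56.52) → (104.13,58.23) → (117.21,59.75) → (130.73,61.10) → (144.69,62.26) → (159.09,63.25).

Shape 2 is a open polyline drawn with `<path>`. Its stroke #0000ff means score at S608, F1833. After flipping Y the toolpath is (181.30,31.18) → (102.20,35.95) → (149.51,120.39) → (105.97,42.96).

Shape 3 is a regular polygon drawn with `<path>`. Its stroke #000000 means cut at S837, F1397. After flipping Y the toolpath is (80.37,26.25) → (47.21,15.66) → (54.61,49.68) → (80.37,26.25), returning to the start.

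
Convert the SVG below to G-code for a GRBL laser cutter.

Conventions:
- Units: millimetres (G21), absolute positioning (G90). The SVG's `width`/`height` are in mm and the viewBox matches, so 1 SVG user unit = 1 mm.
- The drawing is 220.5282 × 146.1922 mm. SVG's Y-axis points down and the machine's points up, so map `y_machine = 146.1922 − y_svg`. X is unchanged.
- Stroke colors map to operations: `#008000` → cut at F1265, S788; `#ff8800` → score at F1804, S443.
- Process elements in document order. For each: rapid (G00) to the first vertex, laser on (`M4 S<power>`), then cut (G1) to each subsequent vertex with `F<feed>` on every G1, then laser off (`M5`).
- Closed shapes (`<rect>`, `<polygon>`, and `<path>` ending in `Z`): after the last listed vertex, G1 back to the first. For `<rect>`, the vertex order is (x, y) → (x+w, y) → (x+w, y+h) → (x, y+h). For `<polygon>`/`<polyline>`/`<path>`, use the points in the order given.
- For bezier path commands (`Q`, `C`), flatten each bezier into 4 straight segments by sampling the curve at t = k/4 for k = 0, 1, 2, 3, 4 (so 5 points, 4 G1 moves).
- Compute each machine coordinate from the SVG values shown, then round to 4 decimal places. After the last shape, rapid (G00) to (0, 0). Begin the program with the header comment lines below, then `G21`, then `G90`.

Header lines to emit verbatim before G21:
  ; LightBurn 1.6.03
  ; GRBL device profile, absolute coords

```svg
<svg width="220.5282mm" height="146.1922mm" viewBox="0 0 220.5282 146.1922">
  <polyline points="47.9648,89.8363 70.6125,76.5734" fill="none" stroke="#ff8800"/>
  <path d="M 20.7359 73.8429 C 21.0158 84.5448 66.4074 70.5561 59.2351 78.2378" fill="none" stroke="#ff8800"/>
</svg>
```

1 u = 1 mm; y_m = 146.1922 − y.

[1] `<polyline>` line segment, #ff8800→score S443 F1804: (47.9648,56.3559) → (70.6125,69.6188)

[2] `<path>` cubic bezier, #ff8800→score S443 F1804: (20.7359,72.3493) → (27.8781,68.2280) → (42.7801,69.0193) → (56.2848,70.3769) → (59.2351,67.9544)

; LightBurn 1.6.03
; GRBL device profile, absolute coords
G21
G90
G00 X47.9648 Y56.3559
M4 S443
G1 X70.6125 Y69.6188 F1804
M5
G00 X20.7359 Y72.3493
M4 S443
G1 X27.8781 Y68.2280 F1804
G1 X42.7801 Y69.0193 F1804
G1 X56.2848 Y70.3769 F1804
G1 X59.2351 Y67.9544 F1804
M5
G00 X0.0000 Y0.0000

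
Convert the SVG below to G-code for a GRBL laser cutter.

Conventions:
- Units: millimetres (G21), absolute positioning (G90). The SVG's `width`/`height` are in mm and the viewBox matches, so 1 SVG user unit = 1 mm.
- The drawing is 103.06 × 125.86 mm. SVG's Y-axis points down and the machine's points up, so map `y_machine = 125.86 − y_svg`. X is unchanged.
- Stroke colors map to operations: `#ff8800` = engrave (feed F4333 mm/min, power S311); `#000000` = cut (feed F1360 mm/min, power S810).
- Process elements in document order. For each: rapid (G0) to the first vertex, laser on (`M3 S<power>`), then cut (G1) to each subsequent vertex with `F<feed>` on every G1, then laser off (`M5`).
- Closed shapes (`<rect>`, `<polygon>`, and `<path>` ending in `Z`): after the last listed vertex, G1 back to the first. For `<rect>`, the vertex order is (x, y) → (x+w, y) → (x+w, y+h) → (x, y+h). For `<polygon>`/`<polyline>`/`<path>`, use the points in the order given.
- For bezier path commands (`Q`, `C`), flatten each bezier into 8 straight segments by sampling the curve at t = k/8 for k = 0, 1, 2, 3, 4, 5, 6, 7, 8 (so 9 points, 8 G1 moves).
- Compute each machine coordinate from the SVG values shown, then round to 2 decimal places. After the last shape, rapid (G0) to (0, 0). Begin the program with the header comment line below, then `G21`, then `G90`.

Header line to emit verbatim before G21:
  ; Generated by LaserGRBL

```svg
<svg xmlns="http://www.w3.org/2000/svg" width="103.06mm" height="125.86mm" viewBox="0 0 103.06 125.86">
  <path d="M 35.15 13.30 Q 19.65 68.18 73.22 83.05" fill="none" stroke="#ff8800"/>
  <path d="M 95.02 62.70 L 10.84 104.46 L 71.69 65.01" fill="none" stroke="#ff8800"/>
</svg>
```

; Generated by LaserGRBL
G21
G90
G0 X35.15 Y112.56
M3 S311
G1 X32.35 Y99.47 F4333
G1 X31.72 Y87.62 F4333
G1 X33.24 Y77.03 F4333
G1 X36.92 Y67.68 F4333
G1 X42.76 Y59.59 F4333
G1 X50.75 Y52.75 F4333
G1 X60.91 Y47.15 F4333
G1 X73.22 Y42.81 F4333
M5
G0 X95.02 Y63.16
M3 S311
G1 X10.84 Y21.40 F4333
G1 X71.69 Y60.85 F4333
M5
G0 X0.00 Y0.00

1 u = 1 mm; y_m = 125.86 − y.

[1] `<path>` quadratic bezier, #ff8800→engrave S311 F4333: (35.15,112.56) → (32.35,99.47) → (31.72,87.62) → (33.24,77.03) → (36.92,67.68) → (42.76,59.59) → (50.75,52.75) → (60.91,47.15) → (73.22,42.81)

[2] `<path>` open polyline, #ff8800→engrave S311 F4333: (95.02,63.16) → (10.84,21.40) → (71.69,60.85)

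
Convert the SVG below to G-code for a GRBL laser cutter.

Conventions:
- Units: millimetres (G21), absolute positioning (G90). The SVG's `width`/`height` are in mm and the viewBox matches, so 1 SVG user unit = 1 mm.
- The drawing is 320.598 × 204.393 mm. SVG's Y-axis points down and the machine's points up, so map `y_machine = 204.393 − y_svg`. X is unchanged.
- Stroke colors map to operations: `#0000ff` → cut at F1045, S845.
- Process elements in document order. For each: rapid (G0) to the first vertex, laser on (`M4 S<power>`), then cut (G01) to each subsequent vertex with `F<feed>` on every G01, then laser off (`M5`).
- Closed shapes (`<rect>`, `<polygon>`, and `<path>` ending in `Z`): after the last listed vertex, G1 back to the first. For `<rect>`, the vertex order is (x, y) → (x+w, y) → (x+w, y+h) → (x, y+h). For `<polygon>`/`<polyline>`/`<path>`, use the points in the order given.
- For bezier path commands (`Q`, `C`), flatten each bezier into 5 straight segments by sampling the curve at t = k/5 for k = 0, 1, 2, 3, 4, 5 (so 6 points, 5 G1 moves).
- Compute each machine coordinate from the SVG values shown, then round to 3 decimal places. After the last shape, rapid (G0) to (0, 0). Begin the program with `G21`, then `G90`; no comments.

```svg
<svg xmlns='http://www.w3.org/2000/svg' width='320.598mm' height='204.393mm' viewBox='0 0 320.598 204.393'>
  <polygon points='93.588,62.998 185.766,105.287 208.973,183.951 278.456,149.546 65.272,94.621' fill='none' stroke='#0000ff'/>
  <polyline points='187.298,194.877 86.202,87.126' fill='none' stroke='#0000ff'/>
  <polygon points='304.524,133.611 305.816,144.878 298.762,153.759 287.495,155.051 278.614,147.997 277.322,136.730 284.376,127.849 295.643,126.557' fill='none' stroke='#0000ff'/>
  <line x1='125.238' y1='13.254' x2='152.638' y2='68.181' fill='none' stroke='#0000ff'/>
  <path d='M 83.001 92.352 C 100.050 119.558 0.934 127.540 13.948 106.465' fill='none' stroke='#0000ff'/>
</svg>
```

viewBox `0 0 320.598 204.393` with mm width/height → 1 unit = 1 mm. Flip: y_m = 204.393 − y_svg.

**Shape 1** — `<polygon>` closed polygon, stroke `#0000ff` → cut (S845, F1045). Machine vertices: (93.588,141.395) → (185.766,99.106) → (208.973,20.442) → (278.456,54.847) → (65.272,109.772) → (93.588,141.395). Closed: final G1 returns to the first vertex.

**Shape 2** — `<polyline>` line segment, stroke `#0000ff` → cut (S845, F1045). Machine vertices: (187.298,9.516) → (86.202,117.267). Open path.

**Shape 3** — `<polygon>` regular polygon, stroke `#0000ff` → cut (S845, F1045). Machine vertices: (304.524,70.782) → (305.816,59.515) → (298.762,50.634) → (287.495,49.342) → (278.614,56.396) → (277.322,67.663) → (284.376,76.544) → (295.643,77.836) → (304.524,70.782). Closed: final G1 returns to the first vertex.

**Shape 4** — `<line>` line segment, stroke `#0000ff` → cut (S845, F1045). Machine vertices: (125.238,191.139) → (152.638,136.212). Open path.

**Shape 5** — `<path>` cubic bezier, stroke `#0000ff` → cut (S845, F1045). Control points (SVG): P0=(83.001,92.352), P1=(100.050,119.558), P2=(0.934,127.540), P3=(13.948,106.465); sampled at t=k/5. Machine vertices: (83.001,112.041) → (81.117,98.103) → (62.311,89.251) → (37.543,85.956) → (17.769,88.691) → (13.948,97.928). Open path.

G21
G90
G0 X93.588 Y141.395
M4 S845
G01 X185.766 Y99.106 F1045
G01 X208.973 Y20.442 F1045
G01 X278.456 Y54.847 F1045
G01 X65.272 Y109.772 F1045
G01 X93.588 Y141.395 F1045
M5
G0 X187.298 Y9.516
M4 S845
G01 X86.202 Y117.267 F1045
M5
G0 X304.524 Y70.782
M4 S845
G01 X305.816 Y59.515 F1045
G01 X298.762 Y50.634 F1045
G01 X287.495 Y49.342 F1045
G01 X278.614 Y56.396 F1045
G01 X277.322 Y67.663 F1045
G01 X284.376 Y76.544 F1045
G01 X295.643 Y77.836 F1045
G01 X304.524 Y70.782 F1045
M5
G0 X125.238 Y191.139
M4 S845
G01 X152.638 Y136.212 F1045
M5
G0 X83.001 Y112.041
M4 S845
G01 X81.117 Y98.103 F1045
G01 X62.311 Y89.251 F1045
G01 X37.543 Y85.956 F1045
G01 X17.769 Y88.691 F1045
G01 X13.948 Y97.928 F1045
M5
G0 X0.000 Y0.000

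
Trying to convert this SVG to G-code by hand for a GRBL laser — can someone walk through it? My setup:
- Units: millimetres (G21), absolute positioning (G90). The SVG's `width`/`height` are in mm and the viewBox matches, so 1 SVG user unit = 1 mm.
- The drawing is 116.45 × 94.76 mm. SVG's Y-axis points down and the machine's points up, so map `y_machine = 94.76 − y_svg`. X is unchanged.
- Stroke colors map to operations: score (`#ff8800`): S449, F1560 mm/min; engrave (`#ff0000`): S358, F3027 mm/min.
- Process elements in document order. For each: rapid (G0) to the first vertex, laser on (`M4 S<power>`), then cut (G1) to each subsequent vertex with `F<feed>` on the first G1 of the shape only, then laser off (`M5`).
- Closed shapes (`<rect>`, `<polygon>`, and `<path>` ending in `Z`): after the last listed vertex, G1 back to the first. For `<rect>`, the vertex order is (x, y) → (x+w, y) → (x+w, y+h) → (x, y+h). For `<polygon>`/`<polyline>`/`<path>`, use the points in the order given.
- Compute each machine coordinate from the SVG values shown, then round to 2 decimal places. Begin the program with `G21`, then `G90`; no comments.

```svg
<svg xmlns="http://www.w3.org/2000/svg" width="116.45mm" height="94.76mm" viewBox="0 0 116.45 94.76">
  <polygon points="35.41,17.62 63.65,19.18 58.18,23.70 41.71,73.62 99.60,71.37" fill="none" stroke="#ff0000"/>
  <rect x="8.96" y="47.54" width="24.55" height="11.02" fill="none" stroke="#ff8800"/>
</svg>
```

viewBox `0 0 116.45 94.76` with mm width/height → 1 unit = 1 mm. Flip: y_m = 94.76 − y_svg.

**Shape 1** — `<polygon>` closed polygon, stroke `#ff0000` → engrave (S358, F3027). Machine vertices: (35.41,77.14) → (63.65,75.58) → (58.18,71.06) → (41.71,21.14) → (99.60,23.39) → (35.41,77.14). Closed: final G1 returns to the first vertex.

**Shape 2** — `<rect>` rectangle, stroke `#ff8800` → score (S449, F1560). Machine vertices: (8.96,47.22) → (33.51,47.22) → (33.51,36.20) → (8.96,36.20) → (8.96,47.22). Closed: final G1 returns to the first vertex.

G21
G90
G0 X35.41 Y77.14
M4 S358
G1 X63.65 Y75.58 F3027
G1 X58.18 Y71.06
G1 X41.71 Y21.14
G1 X99.60 Y23.39
G1 X35.41 Y77.14
M5
G0 X8.96 Y47.22
M4 S449
G1 X33.51 Y47.22 F1560
G1 X33.51 Y36.20
G1 X8.96 Y36.20
G1 X8.96 Y47.22
M5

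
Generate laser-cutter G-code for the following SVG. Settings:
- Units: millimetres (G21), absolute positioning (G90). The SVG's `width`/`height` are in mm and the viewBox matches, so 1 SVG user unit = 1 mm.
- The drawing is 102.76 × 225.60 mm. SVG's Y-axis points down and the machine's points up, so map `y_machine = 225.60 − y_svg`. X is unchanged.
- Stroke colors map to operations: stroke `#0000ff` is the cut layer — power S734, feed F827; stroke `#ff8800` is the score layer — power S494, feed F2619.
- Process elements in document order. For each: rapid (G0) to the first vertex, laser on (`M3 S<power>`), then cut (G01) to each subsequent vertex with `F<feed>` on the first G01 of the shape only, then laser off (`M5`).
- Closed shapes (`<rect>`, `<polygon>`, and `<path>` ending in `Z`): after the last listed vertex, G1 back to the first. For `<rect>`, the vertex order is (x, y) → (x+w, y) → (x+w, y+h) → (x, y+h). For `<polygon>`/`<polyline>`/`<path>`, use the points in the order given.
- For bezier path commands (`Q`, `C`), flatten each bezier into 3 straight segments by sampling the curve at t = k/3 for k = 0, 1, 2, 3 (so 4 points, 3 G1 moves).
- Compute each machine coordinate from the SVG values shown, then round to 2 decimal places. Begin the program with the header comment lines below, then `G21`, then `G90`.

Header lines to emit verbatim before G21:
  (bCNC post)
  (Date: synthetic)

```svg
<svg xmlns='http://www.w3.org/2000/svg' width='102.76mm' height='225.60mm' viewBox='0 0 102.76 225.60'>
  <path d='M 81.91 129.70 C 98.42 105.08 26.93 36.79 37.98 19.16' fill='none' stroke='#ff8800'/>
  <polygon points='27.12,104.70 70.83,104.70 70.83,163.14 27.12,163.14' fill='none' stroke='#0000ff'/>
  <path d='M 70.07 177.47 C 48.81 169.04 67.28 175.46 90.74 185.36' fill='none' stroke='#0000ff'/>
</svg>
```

(bCNC post)
(Date: synthetic)
G21
G90
G0 X81.91 Y95.90
M3 S494
G01 X75.40 Y131.58 F2619
G01 X48.13 Y175.42
G01 X37.98 Y206.44
M5
G0 X27.12 Y120.90
M3 S734
G01 X70.83 Y120.90 F827
G01 X70.83 Y62.46
G01 X27.12 Y62.46
G01 X27.12 Y120.90
M5
G0 X70.07 Y48.13
M3 S734
G01 X60.77 Y52.03 F827
G01 X70.23 Y48.56
G01 X90.74 Y40.24
M5

viewBox `0 0 102.76 225.60` with mm width/height → 1 unit = 1 mm. Flip: y_m = 225.60 − y_svg.

**Shape 1** — `<path>` cubic bezier, stroke `#ff8800` → score (S494, F2619). Control points (SVG): P0=(81.91,129.70), P1=(98.42,105.08), P2=(26.93,36.79), P3=(37.98,19.16); sampled at t=k/3. Machine vertices: (81.91,95.90) → (75.40,131.58) → (48.13,175.42) → (37.98,206.44). Open path.

**Shape 2** — `<polygon>` rectangle, stroke `#0000ff` → cut (S734, F827). Machine vertices: (27.12,120.90) → (70.83,120.90) → (70.83,62.46) → (27.12,62.46) → (27.12,120.90). Closed: final G1 returns to the first vertex.

**Shape 3** — `<path>` cubic bezier, stroke `#0000ff` → cut (S734, F827). Control points (SVG): P0=(70.07,177.47), P1=(48.81,169.04), P2=(67.28,175.46), P3=(90.74,185.36); sampled at t=k/3. Machine vertices: (70.07,48.13) → (60.77,52.03) → (70.23,48.56) → (90.74,40.24). Open path.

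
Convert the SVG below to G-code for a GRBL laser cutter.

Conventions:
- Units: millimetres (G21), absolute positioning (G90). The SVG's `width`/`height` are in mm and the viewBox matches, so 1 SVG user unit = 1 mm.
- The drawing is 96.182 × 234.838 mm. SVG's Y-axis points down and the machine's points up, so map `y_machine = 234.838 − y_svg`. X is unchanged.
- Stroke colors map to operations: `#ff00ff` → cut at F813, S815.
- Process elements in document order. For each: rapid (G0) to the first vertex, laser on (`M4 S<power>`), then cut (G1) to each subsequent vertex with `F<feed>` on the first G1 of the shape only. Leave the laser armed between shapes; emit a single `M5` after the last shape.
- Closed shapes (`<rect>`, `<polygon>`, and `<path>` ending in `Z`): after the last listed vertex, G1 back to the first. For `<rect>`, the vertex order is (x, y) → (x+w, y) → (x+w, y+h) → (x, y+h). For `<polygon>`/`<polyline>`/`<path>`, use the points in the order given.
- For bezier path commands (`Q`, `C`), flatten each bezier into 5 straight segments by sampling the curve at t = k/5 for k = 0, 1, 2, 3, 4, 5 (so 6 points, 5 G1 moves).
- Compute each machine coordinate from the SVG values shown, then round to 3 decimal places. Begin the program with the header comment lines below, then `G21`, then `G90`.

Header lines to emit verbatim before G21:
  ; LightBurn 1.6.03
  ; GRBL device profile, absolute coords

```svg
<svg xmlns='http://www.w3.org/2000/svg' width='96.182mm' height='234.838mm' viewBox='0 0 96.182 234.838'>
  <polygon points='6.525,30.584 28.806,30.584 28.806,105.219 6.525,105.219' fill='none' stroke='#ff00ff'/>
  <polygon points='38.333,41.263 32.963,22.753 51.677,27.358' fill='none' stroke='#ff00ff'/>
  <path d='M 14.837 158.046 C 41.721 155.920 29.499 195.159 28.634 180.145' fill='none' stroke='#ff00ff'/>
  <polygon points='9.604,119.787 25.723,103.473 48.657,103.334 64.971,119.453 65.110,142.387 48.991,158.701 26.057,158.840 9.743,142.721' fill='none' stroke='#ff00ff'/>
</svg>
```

; LightBurn 1.6.03
; GRBL device profile, absolute coords
G21
G90
G0 X6.525 Y204.254
M4 S815
G1 X28.806 Y204.254 F813
G1 X28.806 Y129.619
G1 X6.525 Y129.619
G1 X6.525 Y204.254
G0 X38.333 Y193.575
M4 S815
G1 X32.963 Y212.085 F813
G1 X51.677 Y207.480
G1 X38.333 Y193.575
G0 X14.837 Y76.792
M4 S815
G1 X26.678 Y73.869 F813
G1 X31.557 Y65.608
G1 X31.894 Y56.598
G1 X30.112 Y51.430
G1 X28.634 Y54.693
G0 X9.604 Y115.051
M4 S815
G1 X25.723 Y131.365 F813
G1 X48.657 Y131.504
G1 X64.971 Y115.385
G1 X65.110 Y92.451
G1 X48.991 Y76.137
G1 X26.057 Y75.998
G1 X9.743 Y92.117
G1 X9.604 Y115.051
M5

viewBox `0 0 96.182 234.838` with mm width/height → 1 unit = 1 mm. Flip: y_m = 234.838 − y_svg.

**Shape 1** — `<polygon>` rectangle, stroke `#ff00ff` → cut (S815, F813). Machine vertices: (6.525,204.254) → (28.806,204.254) → (28.806,129.619) → (6.525,129.619) → (6.525,204.254). Closed: final G1 returns to the first vertex.

**Shape 2** — `<polygon>` regular polygon, stroke `#ff00ff` → cut (S815, F813). Machine vertices: (38.333,193.575) → (32.963,212.085) → (51.677,207.480) → (38.333,193.575). Closed: final G1 returns to the first vertex.

**Shape 3** — `<path>` cubic bezier, stroke `#ff00ff` → cut (S815, F813). Control points (SVG): P0=(14.837,158.046), P1=(41.721,155.920), P2=(29.499,195.159), P3=(28.634,180.145); sampled at t=k/5. Machine vertices: (14.837,76.792) → (26.678,73.869) → (31.557,65.608) → (31.894,56.598) → (30.112,51.430) → (28.634,54.693). Open path.

**Shape 4** — `<polygon>` regular polygon, stroke `#ff00ff` → cut (S815, F813). Machine vertices: (9.604,115.051) → (25.723,131.365) → (48.657,131.504) → (64.971,115.385) → (65.110,92.451) → (48.991,76.137) → (26.057,75.998) → (9.743,92.117) → (9.604,115.051). Closed: final G1 returns to the first vertex.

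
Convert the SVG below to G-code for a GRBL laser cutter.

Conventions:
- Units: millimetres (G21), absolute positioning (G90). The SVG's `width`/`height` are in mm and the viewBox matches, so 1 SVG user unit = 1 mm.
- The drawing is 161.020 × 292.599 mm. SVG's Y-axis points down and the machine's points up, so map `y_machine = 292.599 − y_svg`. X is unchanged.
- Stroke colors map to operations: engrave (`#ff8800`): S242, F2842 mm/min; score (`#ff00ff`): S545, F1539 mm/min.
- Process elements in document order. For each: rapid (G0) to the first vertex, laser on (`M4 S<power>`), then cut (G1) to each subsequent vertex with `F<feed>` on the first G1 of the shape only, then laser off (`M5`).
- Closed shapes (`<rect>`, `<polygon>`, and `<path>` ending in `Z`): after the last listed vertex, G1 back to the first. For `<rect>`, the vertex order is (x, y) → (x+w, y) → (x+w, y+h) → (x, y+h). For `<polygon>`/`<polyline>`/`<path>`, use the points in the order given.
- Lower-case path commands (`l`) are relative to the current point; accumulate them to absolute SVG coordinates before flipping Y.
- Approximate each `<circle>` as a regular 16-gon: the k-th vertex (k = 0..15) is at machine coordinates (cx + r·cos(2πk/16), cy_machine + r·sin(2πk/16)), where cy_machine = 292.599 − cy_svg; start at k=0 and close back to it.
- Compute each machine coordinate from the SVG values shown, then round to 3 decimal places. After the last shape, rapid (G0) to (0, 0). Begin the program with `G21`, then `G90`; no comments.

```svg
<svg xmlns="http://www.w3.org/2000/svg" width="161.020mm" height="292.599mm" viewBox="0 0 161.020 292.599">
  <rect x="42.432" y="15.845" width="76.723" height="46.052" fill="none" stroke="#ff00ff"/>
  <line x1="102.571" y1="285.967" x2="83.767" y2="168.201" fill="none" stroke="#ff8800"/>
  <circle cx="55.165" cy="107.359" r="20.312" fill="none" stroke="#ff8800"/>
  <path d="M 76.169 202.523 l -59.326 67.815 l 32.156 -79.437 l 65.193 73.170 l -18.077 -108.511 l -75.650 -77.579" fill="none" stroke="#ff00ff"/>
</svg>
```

G21
G90
G0 X42.432 Y276.754
M4 S545
G1 X119.155 Y276.754 F1539
G1 X119.155 Y230.702
G1 X42.432 Y230.702
G1 X42.432 Y276.754
M5
G0 X102.571 Y6.632
M4 S242
G1 X83.767 Y124.398 F2842
M5
G0 X75.477 Y185.240
M4 S242
G1 X73.931 Y193.013 F2842
G1 X69.528 Y199.603
G1 X62.938 Y204.006
G1 X55.165 Y205.552
G1 X47.392 Y204.006
G1 X40.802 Y199.603
G1 X36.399 Y193.013
G1 X34.853 Y185.240
G1 X36.399 Y177.467
G1 X40.802 Y170.877
G1 X47.392 Y166.474
G1 X55.165 Y164.928
G1 X62.938 Y166.474
G1 X69.528 Y170.877
G1 X73.931 Y177.467
G1 X75.477 Y185.240
M5
G0 X76.169 Y90.076
M4 S545
G1 X16.843 Y22.261 F1539
G1 X48.999 Y101.698
G1 X114.192 Y28.528
G1 X96.115 Y137.039
G1 X20.465 Y214.618
M5
G0 X0.000 Y0.000

viewBox `0 0 161.020 292.599` with mm width/height → 1 unit = 1 mm. Flip: y_m = 292.599 − y_svg.

**Shape 1** — `<rect>` rectangle, stroke `#ff00ff` → score (S545, F1539). Machine vertices: (42.432,276.754) → (119.155,276.754) → (119.155,230.702) → (42.432,230.702) → (42.432,276.754). Closed: final G1 returns to the first vertex.

**Shape 2** — `<line>` line segment, stroke `#ff8800` → engrave (S242, F2842). Machine vertices: (102.571,6.632) → (83.767,124.398). Open path.

**Shape 3** — `<circle>` circle, stroke `#ff8800` → engrave (S242, F2842). Machine vertices: (75.477,185.240) → (73.931,193.013) → (69.528,199.603) → (62.938,204.006) → (55.165,205.552) → (47.392,204.006) → (40.802,199.603) → (36.399,193.013) → (34.853,185.240) → (36.399,177.467) → (40.802,170.877) → (47.392,166.474) → (55.165,164.928) → (62.938,166.474) → (69.528,170.877) → (73.931,177.467) → (75.477,185.240). Closed: final G1 returns to the first vertex.

**Shape 4** — `<path>` open polyline, stroke `#ff00ff` → score (S545, F1539). Machine vertices: (76.169,90.076) → (16.843,22.261) → (48.999,101.698) → (114.192,28.528) → (96.115,137.039) → (20.465,214.618). Open path.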